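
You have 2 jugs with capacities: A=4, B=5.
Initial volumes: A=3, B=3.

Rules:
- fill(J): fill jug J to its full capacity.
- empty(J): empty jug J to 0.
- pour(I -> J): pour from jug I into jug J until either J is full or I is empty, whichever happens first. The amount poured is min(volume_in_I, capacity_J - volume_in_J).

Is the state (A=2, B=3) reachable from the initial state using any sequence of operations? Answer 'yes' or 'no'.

Answer: no

Derivation:
BFS explored all 19 reachable states.
Reachable set includes: (0,0), (0,1), (0,2), (0,3), (0,4), (0,5), (1,0), (1,5), (2,0), (2,5), (3,0), (3,3) ...
Target (A=2, B=3) not in reachable set → no.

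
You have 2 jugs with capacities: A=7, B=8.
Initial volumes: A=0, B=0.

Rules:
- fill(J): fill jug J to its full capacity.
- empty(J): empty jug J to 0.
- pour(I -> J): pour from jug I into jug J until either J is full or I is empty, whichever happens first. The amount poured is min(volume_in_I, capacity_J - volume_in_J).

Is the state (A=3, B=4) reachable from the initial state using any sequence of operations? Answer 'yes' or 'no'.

BFS explored all 30 reachable states.
Reachable set includes: (0,0), (0,1), (0,2), (0,3), (0,4), (0,5), (0,6), (0,7), (0,8), (1,0), (1,8), (2,0) ...
Target (A=3, B=4) not in reachable set → no.

Answer: no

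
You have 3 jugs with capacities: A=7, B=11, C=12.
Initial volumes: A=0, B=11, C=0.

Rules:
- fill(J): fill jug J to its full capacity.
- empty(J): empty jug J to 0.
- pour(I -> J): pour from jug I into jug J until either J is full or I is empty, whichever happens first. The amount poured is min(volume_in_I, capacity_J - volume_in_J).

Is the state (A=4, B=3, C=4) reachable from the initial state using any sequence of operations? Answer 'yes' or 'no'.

BFS explored all 588 reachable states.
Reachable set includes: (0,0,0), (0,0,1), (0,0,2), (0,0,3), (0,0,4), (0,0,5), (0,0,6), (0,0,7), (0,0,8), (0,0,9), (0,0,10), (0,0,11) ...
Target (A=4, B=3, C=4) not in reachable set → no.

Answer: no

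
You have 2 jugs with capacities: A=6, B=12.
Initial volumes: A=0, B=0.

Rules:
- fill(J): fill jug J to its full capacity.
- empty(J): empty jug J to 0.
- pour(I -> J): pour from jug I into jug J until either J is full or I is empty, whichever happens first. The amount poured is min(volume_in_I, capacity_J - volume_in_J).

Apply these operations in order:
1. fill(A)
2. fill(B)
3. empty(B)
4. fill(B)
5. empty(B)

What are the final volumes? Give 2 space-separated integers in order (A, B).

Step 1: fill(A) -> (A=6 B=0)
Step 2: fill(B) -> (A=6 B=12)
Step 3: empty(B) -> (A=6 B=0)
Step 4: fill(B) -> (A=6 B=12)
Step 5: empty(B) -> (A=6 B=0)

Answer: 6 0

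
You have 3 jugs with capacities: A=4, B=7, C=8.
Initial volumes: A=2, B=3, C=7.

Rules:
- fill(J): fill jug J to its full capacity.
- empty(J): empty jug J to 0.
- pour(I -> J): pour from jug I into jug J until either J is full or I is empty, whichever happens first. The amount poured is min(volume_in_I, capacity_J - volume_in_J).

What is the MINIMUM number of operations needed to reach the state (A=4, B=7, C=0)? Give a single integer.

BFS from (A=2, B=3, C=7). One shortest path:
  1. fill(A) -> (A=4 B=3 C=7)
  2. fill(B) -> (A=4 B=7 C=7)
  3. empty(C) -> (A=4 B=7 C=0)
Reached target in 3 moves.

Answer: 3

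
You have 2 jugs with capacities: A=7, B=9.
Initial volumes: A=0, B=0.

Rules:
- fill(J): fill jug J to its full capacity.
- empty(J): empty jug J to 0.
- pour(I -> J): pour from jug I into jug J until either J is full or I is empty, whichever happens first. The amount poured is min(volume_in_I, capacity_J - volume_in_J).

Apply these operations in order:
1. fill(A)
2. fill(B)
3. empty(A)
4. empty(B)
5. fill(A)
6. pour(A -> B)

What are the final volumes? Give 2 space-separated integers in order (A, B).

Answer: 0 7

Derivation:
Step 1: fill(A) -> (A=7 B=0)
Step 2: fill(B) -> (A=7 B=9)
Step 3: empty(A) -> (A=0 B=9)
Step 4: empty(B) -> (A=0 B=0)
Step 5: fill(A) -> (A=7 B=0)
Step 6: pour(A -> B) -> (A=0 B=7)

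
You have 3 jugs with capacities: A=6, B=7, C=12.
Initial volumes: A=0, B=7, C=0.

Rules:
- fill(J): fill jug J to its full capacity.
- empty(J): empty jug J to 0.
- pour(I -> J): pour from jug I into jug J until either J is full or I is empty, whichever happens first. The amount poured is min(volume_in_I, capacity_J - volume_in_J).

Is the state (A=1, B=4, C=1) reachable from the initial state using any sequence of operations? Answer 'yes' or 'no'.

Answer: no

Derivation:
BFS explored all 398 reachable states.
Reachable set includes: (0,0,0), (0,0,1), (0,0,2), (0,0,3), (0,0,4), (0,0,5), (0,0,6), (0,0,7), (0,0,8), (0,0,9), (0,0,10), (0,0,11) ...
Target (A=1, B=4, C=1) not in reachable set → no.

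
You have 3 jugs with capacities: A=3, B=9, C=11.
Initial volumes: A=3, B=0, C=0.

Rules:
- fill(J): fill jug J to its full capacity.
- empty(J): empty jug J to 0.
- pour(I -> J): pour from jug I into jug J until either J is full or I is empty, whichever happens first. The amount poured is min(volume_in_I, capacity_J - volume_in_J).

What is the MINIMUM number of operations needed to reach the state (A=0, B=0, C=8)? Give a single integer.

Answer: 4

Derivation:
BFS from (A=3, B=0, C=0). One shortest path:
  1. empty(A) -> (A=0 B=0 C=0)
  2. fill(C) -> (A=0 B=0 C=11)
  3. pour(C -> A) -> (A=3 B=0 C=8)
  4. empty(A) -> (A=0 B=0 C=8)
Reached target in 4 moves.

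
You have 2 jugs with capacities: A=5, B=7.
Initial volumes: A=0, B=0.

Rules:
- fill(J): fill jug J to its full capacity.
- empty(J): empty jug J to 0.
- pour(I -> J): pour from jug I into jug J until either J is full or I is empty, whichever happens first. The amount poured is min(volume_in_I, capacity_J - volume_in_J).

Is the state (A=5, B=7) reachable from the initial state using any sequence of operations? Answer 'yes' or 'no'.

Answer: yes

Derivation:
BFS from (A=0, B=0):
  1. fill(A) -> (A=5 B=0)
  2. fill(B) -> (A=5 B=7)
Target reached → yes.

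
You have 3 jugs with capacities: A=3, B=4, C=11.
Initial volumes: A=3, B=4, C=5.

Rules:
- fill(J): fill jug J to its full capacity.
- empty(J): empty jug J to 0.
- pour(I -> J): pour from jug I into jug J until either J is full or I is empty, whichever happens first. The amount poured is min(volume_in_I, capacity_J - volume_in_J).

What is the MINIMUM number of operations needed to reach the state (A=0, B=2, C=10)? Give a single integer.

Answer: 5

Derivation:
BFS from (A=3, B=4, C=5). One shortest path:
  1. pour(B -> C) -> (A=3 B=0 C=9)
  2. pour(A -> C) -> (A=1 B=0 C=11)
  3. pour(C -> B) -> (A=1 B=4 C=7)
  4. pour(B -> A) -> (A=3 B=2 C=7)
  5. pour(A -> C) -> (A=0 B=2 C=10)
Reached target in 5 moves.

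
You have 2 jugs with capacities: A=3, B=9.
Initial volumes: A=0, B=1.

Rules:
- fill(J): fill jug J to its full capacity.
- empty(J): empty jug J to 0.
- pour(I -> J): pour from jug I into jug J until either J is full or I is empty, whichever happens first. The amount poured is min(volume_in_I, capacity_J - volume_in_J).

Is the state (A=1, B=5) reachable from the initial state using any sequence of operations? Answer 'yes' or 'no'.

Answer: no

Derivation:
BFS explored all 16 reachable states.
Reachable set includes: (0,0), (0,1), (0,3), (0,4), (0,6), (0,7), (0,9), (1,0), (1,9), (3,0), (3,1), (3,3) ...
Target (A=1, B=5) not in reachable set → no.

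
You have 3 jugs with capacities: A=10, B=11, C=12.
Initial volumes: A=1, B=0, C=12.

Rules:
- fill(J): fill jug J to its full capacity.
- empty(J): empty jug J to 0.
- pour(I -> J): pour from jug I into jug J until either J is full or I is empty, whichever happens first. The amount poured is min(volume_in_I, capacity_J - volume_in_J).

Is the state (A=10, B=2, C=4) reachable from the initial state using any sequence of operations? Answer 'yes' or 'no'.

Answer: yes

Derivation:
BFS from (A=1, B=0, C=12):
  1. fill(B) -> (A=1 B=11 C=12)
  2. pour(B -> A) -> (A=10 B=2 C=12)
  3. empty(A) -> (A=0 B=2 C=12)
  4. pour(C -> A) -> (A=10 B=2 C=2)
  5. empty(A) -> (A=0 B=2 C=2)
  6. pour(C -> A) -> (A=2 B=2 C=0)
  7. fill(C) -> (A=2 B=2 C=12)
  8. pour(C -> A) -> (A=10 B=2 C=4)
Target reached → yes.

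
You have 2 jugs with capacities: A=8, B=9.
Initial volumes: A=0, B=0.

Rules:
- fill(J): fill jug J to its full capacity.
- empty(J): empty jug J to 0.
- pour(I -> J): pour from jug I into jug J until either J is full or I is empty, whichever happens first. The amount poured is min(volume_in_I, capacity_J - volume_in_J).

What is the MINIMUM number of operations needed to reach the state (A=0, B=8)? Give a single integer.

Answer: 2

Derivation:
BFS from (A=0, B=0). One shortest path:
  1. fill(A) -> (A=8 B=0)
  2. pour(A -> B) -> (A=0 B=8)
Reached target in 2 moves.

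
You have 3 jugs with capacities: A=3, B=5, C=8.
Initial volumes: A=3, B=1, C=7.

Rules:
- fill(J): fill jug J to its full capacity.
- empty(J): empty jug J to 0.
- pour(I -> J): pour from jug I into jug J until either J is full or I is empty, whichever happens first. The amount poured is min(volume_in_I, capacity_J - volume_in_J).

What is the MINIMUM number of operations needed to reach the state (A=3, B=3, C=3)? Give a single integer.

Answer: 4

Derivation:
BFS from (A=3, B=1, C=7). One shortest path:
  1. pour(C -> B) -> (A=3 B=5 C=3)
  2. empty(B) -> (A=3 B=0 C=3)
  3. pour(A -> B) -> (A=0 B=3 C=3)
  4. fill(A) -> (A=3 B=3 C=3)
Reached target in 4 moves.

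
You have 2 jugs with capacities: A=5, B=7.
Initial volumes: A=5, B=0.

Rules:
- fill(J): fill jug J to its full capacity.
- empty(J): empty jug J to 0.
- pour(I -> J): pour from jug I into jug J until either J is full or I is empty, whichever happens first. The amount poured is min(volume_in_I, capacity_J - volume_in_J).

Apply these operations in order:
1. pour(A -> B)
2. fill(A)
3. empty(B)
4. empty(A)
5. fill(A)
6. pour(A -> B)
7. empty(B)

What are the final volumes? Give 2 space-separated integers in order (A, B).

Step 1: pour(A -> B) -> (A=0 B=5)
Step 2: fill(A) -> (A=5 B=5)
Step 3: empty(B) -> (A=5 B=0)
Step 4: empty(A) -> (A=0 B=0)
Step 5: fill(A) -> (A=5 B=0)
Step 6: pour(A -> B) -> (A=0 B=5)
Step 7: empty(B) -> (A=0 B=0)

Answer: 0 0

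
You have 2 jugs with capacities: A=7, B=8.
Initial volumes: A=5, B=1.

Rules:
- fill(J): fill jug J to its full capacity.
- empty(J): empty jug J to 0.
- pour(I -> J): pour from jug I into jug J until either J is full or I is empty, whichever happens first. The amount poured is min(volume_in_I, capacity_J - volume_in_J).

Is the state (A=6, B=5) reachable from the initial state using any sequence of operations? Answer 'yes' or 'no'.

BFS explored all 31 reachable states.
Reachable set includes: (0,0), (0,1), (0,2), (0,3), (0,4), (0,5), (0,6), (0,7), (0,8), (1,0), (1,8), (2,0) ...
Target (A=6, B=5) not in reachable set → no.

Answer: no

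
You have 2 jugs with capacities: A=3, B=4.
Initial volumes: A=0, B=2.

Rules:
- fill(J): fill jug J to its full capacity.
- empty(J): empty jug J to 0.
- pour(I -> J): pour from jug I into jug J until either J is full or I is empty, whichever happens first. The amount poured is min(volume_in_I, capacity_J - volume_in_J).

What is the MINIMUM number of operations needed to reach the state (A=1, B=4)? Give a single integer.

BFS from (A=0, B=2). One shortest path:
  1. fill(A) -> (A=3 B=2)
  2. pour(A -> B) -> (A=1 B=4)
Reached target in 2 moves.

Answer: 2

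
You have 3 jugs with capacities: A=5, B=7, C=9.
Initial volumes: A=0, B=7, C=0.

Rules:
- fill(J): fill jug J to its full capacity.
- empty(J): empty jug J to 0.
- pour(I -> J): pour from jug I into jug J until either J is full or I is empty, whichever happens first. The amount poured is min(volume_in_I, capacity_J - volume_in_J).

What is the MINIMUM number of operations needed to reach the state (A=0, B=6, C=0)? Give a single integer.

BFS from (A=0, B=7, C=0). One shortest path:
  1. fill(C) -> (A=0 B=7 C=9)
  2. pour(B -> A) -> (A=5 B=2 C=9)
  3. empty(A) -> (A=0 B=2 C=9)
  4. pour(C -> A) -> (A=5 B=2 C=4)
  5. empty(A) -> (A=0 B=2 C=4)
  6. pour(C -> B) -> (A=0 B=6 C=0)
Reached target in 6 moves.

Answer: 6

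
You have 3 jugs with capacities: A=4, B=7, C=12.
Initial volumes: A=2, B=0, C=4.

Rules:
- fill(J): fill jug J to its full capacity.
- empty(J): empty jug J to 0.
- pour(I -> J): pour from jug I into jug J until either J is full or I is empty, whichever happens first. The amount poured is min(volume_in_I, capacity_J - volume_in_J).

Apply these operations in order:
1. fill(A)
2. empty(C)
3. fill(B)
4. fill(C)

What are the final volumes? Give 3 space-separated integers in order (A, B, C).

Answer: 4 7 12

Derivation:
Step 1: fill(A) -> (A=4 B=0 C=4)
Step 2: empty(C) -> (A=4 B=0 C=0)
Step 3: fill(B) -> (A=4 B=7 C=0)
Step 4: fill(C) -> (A=4 B=7 C=12)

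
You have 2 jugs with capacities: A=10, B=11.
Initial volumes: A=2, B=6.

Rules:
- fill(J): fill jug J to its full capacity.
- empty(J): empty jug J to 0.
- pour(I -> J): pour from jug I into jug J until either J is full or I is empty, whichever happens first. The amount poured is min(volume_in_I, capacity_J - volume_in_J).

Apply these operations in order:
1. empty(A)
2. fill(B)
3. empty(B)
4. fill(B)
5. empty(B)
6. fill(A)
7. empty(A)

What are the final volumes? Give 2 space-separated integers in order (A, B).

Step 1: empty(A) -> (A=0 B=6)
Step 2: fill(B) -> (A=0 B=11)
Step 3: empty(B) -> (A=0 B=0)
Step 4: fill(B) -> (A=0 B=11)
Step 5: empty(B) -> (A=0 B=0)
Step 6: fill(A) -> (A=10 B=0)
Step 7: empty(A) -> (A=0 B=0)

Answer: 0 0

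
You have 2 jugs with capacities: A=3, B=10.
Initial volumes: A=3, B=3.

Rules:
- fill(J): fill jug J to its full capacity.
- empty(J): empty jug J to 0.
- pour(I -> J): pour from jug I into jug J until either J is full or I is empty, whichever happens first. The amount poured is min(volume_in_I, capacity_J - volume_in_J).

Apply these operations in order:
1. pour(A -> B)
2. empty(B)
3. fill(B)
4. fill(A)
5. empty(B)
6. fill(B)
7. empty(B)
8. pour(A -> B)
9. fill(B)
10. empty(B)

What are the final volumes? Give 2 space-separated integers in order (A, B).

Answer: 0 0

Derivation:
Step 1: pour(A -> B) -> (A=0 B=6)
Step 2: empty(B) -> (A=0 B=0)
Step 3: fill(B) -> (A=0 B=10)
Step 4: fill(A) -> (A=3 B=10)
Step 5: empty(B) -> (A=3 B=0)
Step 6: fill(B) -> (A=3 B=10)
Step 7: empty(B) -> (A=3 B=0)
Step 8: pour(A -> B) -> (A=0 B=3)
Step 9: fill(B) -> (A=0 B=10)
Step 10: empty(B) -> (A=0 B=0)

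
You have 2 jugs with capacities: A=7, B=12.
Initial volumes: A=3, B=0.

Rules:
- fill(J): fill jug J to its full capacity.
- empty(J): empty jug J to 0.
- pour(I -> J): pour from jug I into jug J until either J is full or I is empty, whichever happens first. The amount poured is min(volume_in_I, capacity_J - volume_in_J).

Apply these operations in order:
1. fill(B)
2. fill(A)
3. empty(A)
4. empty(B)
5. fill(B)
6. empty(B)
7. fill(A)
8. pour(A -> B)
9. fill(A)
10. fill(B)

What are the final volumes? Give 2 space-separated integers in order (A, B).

Step 1: fill(B) -> (A=3 B=12)
Step 2: fill(A) -> (A=7 B=12)
Step 3: empty(A) -> (A=0 B=12)
Step 4: empty(B) -> (A=0 B=0)
Step 5: fill(B) -> (A=0 B=12)
Step 6: empty(B) -> (A=0 B=0)
Step 7: fill(A) -> (A=7 B=0)
Step 8: pour(A -> B) -> (A=0 B=7)
Step 9: fill(A) -> (A=7 B=7)
Step 10: fill(B) -> (A=7 B=12)

Answer: 7 12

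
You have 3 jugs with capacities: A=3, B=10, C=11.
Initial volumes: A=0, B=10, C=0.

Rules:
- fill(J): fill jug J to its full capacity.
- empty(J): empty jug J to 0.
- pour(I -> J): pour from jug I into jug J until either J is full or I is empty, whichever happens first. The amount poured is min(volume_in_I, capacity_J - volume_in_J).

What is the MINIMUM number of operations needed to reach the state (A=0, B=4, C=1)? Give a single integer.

BFS from (A=0, B=10, C=0). One shortest path:
  1. empty(B) -> (A=0 B=0 C=0)
  2. fill(C) -> (A=0 B=0 C=11)
  3. pour(C -> B) -> (A=0 B=10 C=1)
  4. pour(B -> A) -> (A=3 B=7 C=1)
  5. empty(A) -> (A=0 B=7 C=1)
  6. pour(B -> A) -> (A=3 B=4 C=1)
  7. empty(A) -> (A=0 B=4 C=1)
Reached target in 7 moves.

Answer: 7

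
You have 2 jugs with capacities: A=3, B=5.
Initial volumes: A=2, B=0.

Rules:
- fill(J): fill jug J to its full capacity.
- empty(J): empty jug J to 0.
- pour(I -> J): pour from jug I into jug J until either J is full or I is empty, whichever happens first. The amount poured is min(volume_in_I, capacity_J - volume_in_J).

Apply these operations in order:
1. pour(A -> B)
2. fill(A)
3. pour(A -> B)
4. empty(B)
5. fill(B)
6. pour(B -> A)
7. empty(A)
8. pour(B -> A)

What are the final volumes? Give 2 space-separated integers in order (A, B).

Step 1: pour(A -> B) -> (A=0 B=2)
Step 2: fill(A) -> (A=3 B=2)
Step 3: pour(A -> B) -> (A=0 B=5)
Step 4: empty(B) -> (A=0 B=0)
Step 5: fill(B) -> (A=0 B=5)
Step 6: pour(B -> A) -> (A=3 B=2)
Step 7: empty(A) -> (A=0 B=2)
Step 8: pour(B -> A) -> (A=2 B=0)

Answer: 2 0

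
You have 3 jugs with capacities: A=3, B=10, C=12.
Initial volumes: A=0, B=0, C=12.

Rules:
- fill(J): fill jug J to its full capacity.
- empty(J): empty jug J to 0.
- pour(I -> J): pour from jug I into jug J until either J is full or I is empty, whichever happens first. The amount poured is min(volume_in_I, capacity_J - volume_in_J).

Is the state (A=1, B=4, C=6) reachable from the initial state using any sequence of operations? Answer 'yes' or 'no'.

BFS explored all 374 reachable states.
Reachable set includes: (0,0,0), (0,0,1), (0,0,2), (0,0,3), (0,0,4), (0,0,5), (0,0,6), (0,0,7), (0,0,8), (0,0,9), (0,0,10), (0,0,11) ...
Target (A=1, B=4, C=6) not in reachable set → no.

Answer: no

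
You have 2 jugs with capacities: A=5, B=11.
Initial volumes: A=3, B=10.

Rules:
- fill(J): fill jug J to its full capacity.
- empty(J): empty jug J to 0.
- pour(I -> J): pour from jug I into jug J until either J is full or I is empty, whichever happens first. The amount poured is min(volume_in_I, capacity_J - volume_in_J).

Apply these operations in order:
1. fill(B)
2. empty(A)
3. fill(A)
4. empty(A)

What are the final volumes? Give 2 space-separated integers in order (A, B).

Answer: 0 11

Derivation:
Step 1: fill(B) -> (A=3 B=11)
Step 2: empty(A) -> (A=0 B=11)
Step 3: fill(A) -> (A=5 B=11)
Step 4: empty(A) -> (A=0 B=11)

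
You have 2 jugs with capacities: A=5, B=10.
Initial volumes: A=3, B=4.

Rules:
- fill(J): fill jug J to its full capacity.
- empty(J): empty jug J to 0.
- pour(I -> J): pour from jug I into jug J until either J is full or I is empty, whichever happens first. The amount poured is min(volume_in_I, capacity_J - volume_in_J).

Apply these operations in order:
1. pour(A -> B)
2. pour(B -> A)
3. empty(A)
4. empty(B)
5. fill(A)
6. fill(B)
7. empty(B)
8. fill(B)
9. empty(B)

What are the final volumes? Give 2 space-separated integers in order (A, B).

Step 1: pour(A -> B) -> (A=0 B=7)
Step 2: pour(B -> A) -> (A=5 B=2)
Step 3: empty(A) -> (A=0 B=2)
Step 4: empty(B) -> (A=0 B=0)
Step 5: fill(A) -> (A=5 B=0)
Step 6: fill(B) -> (A=5 B=10)
Step 7: empty(B) -> (A=5 B=0)
Step 8: fill(B) -> (A=5 B=10)
Step 9: empty(B) -> (A=5 B=0)

Answer: 5 0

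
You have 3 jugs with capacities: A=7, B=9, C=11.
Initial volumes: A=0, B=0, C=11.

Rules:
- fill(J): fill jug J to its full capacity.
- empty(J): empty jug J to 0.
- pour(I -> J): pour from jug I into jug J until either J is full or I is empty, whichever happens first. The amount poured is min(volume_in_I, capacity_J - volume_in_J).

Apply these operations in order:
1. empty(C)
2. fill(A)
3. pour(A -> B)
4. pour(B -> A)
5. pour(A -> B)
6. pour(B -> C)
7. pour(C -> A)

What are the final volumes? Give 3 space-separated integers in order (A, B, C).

Step 1: empty(C) -> (A=0 B=0 C=0)
Step 2: fill(A) -> (A=7 B=0 C=0)
Step 3: pour(A -> B) -> (A=0 B=7 C=0)
Step 4: pour(B -> A) -> (A=7 B=0 C=0)
Step 5: pour(A -> B) -> (A=0 B=7 C=0)
Step 6: pour(B -> C) -> (A=0 B=0 C=7)
Step 7: pour(C -> A) -> (A=7 B=0 C=0)

Answer: 7 0 0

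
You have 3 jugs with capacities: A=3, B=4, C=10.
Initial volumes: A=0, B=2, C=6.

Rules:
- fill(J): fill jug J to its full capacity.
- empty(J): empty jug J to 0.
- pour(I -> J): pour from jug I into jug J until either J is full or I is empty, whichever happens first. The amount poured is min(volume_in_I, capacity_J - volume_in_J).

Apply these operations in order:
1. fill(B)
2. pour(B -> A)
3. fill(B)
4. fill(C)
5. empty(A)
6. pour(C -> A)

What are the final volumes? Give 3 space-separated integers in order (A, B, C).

Answer: 3 4 7

Derivation:
Step 1: fill(B) -> (A=0 B=4 C=6)
Step 2: pour(B -> A) -> (A=3 B=1 C=6)
Step 3: fill(B) -> (A=3 B=4 C=6)
Step 4: fill(C) -> (A=3 B=4 C=10)
Step 5: empty(A) -> (A=0 B=4 C=10)
Step 6: pour(C -> A) -> (A=3 B=4 C=7)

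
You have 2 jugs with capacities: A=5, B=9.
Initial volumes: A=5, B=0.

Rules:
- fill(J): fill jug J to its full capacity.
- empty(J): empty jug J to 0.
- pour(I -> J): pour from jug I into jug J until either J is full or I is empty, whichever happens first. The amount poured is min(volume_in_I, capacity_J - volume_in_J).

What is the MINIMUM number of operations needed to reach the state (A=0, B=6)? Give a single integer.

Answer: 7

Derivation:
BFS from (A=5, B=0). One shortest path:
  1. pour(A -> B) -> (A=0 B=5)
  2. fill(A) -> (A=5 B=5)
  3. pour(A -> B) -> (A=1 B=9)
  4. empty(B) -> (A=1 B=0)
  5. pour(A -> B) -> (A=0 B=1)
  6. fill(A) -> (A=5 B=1)
  7. pour(A -> B) -> (A=0 B=6)
Reached target in 7 moves.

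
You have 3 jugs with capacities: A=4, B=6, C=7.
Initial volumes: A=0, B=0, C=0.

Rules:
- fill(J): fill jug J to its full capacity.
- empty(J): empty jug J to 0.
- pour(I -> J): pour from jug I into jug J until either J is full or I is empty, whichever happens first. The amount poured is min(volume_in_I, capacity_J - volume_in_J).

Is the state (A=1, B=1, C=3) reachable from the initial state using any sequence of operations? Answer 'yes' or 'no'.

Answer: no

Derivation:
BFS explored all 190 reachable states.
Reachable set includes: (0,0,0), (0,0,1), (0,0,2), (0,0,3), (0,0,4), (0,0,5), (0,0,6), (0,0,7), (0,1,0), (0,1,1), (0,1,2), (0,1,3) ...
Target (A=1, B=1, C=3) not in reachable set → no.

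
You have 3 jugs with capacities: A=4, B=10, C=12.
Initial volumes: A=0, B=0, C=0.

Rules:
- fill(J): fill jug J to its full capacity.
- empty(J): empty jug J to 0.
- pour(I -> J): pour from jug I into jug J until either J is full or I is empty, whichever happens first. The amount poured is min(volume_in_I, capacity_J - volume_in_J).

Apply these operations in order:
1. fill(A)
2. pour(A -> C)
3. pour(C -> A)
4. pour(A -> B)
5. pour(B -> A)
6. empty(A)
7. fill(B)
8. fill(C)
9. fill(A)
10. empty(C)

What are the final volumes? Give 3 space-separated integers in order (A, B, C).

Answer: 4 10 0

Derivation:
Step 1: fill(A) -> (A=4 B=0 C=0)
Step 2: pour(A -> C) -> (A=0 B=0 C=4)
Step 3: pour(C -> A) -> (A=4 B=0 C=0)
Step 4: pour(A -> B) -> (A=0 B=4 C=0)
Step 5: pour(B -> A) -> (A=4 B=0 C=0)
Step 6: empty(A) -> (A=0 B=0 C=0)
Step 7: fill(B) -> (A=0 B=10 C=0)
Step 8: fill(C) -> (A=0 B=10 C=12)
Step 9: fill(A) -> (A=4 B=10 C=12)
Step 10: empty(C) -> (A=4 B=10 C=0)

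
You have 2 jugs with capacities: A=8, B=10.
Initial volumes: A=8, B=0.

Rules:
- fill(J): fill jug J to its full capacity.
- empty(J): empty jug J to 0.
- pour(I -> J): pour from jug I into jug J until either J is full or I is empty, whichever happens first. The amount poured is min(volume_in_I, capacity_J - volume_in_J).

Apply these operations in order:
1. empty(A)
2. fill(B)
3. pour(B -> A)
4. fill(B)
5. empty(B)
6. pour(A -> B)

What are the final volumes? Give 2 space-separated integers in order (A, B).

Answer: 0 8

Derivation:
Step 1: empty(A) -> (A=0 B=0)
Step 2: fill(B) -> (A=0 B=10)
Step 3: pour(B -> A) -> (A=8 B=2)
Step 4: fill(B) -> (A=8 B=10)
Step 5: empty(B) -> (A=8 B=0)
Step 6: pour(A -> B) -> (A=0 B=8)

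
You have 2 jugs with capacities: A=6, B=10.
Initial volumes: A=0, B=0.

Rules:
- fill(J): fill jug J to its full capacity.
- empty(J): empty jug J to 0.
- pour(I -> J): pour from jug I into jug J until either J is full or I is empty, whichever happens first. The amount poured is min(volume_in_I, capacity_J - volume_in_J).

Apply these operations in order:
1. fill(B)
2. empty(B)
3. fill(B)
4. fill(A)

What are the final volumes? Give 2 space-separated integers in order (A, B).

Answer: 6 10

Derivation:
Step 1: fill(B) -> (A=0 B=10)
Step 2: empty(B) -> (A=0 B=0)
Step 3: fill(B) -> (A=0 B=10)
Step 4: fill(A) -> (A=6 B=10)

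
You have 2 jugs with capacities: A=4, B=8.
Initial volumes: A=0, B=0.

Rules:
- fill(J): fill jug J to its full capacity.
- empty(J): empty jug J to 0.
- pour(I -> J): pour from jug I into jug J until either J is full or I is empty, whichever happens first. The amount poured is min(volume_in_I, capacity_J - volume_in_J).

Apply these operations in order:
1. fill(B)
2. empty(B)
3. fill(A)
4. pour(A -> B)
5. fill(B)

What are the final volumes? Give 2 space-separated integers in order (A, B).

Step 1: fill(B) -> (A=0 B=8)
Step 2: empty(B) -> (A=0 B=0)
Step 3: fill(A) -> (A=4 B=0)
Step 4: pour(A -> B) -> (A=0 B=4)
Step 5: fill(B) -> (A=0 B=8)

Answer: 0 8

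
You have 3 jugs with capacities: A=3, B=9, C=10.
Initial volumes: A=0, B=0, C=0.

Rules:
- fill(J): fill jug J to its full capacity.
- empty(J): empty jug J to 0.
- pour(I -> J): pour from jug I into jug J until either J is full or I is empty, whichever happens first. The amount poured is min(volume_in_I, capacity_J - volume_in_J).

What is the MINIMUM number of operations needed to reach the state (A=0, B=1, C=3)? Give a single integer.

Answer: 6

Derivation:
BFS from (A=0, B=0, C=0). One shortest path:
  1. fill(A) -> (A=3 B=0 C=0)
  2. fill(C) -> (A=3 B=0 C=10)
  3. pour(C -> B) -> (A=3 B=9 C=1)
  4. empty(B) -> (A=3 B=0 C=1)
  5. pour(C -> B) -> (A=3 B=1 C=0)
  6. pour(A -> C) -> (A=0 B=1 C=3)
Reached target in 6 moves.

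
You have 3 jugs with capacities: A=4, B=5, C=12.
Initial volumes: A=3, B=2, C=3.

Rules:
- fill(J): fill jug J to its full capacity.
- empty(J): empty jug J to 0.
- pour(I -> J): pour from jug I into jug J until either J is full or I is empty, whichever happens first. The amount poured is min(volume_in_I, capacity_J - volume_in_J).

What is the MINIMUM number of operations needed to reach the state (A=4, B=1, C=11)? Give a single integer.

Answer: 5

Derivation:
BFS from (A=3, B=2, C=3). One shortest path:
  1. fill(B) -> (A=3 B=5 C=3)
  2. fill(C) -> (A=3 B=5 C=12)
  3. pour(C -> A) -> (A=4 B=5 C=11)
  4. empty(A) -> (A=0 B=5 C=11)
  5. pour(B -> A) -> (A=4 B=1 C=11)
Reached target in 5 moves.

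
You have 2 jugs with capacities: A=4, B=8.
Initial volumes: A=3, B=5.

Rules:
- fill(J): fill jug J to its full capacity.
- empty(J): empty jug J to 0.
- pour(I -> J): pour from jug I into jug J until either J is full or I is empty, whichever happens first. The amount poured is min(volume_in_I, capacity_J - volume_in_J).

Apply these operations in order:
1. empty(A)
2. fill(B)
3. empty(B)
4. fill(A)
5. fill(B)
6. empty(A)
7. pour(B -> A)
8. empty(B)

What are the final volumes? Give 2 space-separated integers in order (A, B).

Answer: 4 0

Derivation:
Step 1: empty(A) -> (A=0 B=5)
Step 2: fill(B) -> (A=0 B=8)
Step 3: empty(B) -> (A=0 B=0)
Step 4: fill(A) -> (A=4 B=0)
Step 5: fill(B) -> (A=4 B=8)
Step 6: empty(A) -> (A=0 B=8)
Step 7: pour(B -> A) -> (A=4 B=4)
Step 8: empty(B) -> (A=4 B=0)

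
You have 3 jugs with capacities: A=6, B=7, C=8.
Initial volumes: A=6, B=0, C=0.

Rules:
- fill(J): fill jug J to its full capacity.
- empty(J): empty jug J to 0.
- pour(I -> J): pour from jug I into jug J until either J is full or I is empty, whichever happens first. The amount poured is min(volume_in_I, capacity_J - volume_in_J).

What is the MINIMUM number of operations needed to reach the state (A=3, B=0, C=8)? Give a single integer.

Answer: 7

Derivation:
BFS from (A=6, B=0, C=0). One shortest path:
  1. fill(B) -> (A=6 B=7 C=0)
  2. pour(A -> C) -> (A=0 B=7 C=6)
  3. fill(A) -> (A=6 B=7 C=6)
  4. pour(A -> C) -> (A=4 B=7 C=8)
  5. empty(C) -> (A=4 B=7 C=0)
  6. pour(B -> C) -> (A=4 B=0 C=7)
  7. pour(A -> C) -> (A=3 B=0 C=8)
Reached target in 7 moves.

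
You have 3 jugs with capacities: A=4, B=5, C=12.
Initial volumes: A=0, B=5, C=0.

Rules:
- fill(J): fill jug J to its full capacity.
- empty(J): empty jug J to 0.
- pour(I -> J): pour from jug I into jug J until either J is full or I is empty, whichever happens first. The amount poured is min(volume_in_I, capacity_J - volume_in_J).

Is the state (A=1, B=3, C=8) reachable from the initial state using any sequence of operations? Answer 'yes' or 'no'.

BFS explored all 258 reachable states.
Reachable set includes: (0,0,0), (0,0,1), (0,0,2), (0,0,3), (0,0,4), (0,0,5), (0,0,6), (0,0,7), (0,0,8), (0,0,9), (0,0,10), (0,0,11) ...
Target (A=1, B=3, C=8) not in reachable set → no.

Answer: no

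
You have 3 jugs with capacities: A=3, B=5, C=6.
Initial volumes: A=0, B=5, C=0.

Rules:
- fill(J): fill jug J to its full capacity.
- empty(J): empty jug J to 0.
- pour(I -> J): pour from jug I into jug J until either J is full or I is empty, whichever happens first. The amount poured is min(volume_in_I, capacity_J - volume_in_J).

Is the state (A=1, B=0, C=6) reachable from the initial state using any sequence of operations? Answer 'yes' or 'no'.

Answer: yes

Derivation:
BFS from (A=0, B=5, C=0):
  1. empty(B) -> (A=0 B=0 C=0)
  2. fill(C) -> (A=0 B=0 C=6)
  3. pour(C -> B) -> (A=0 B=5 C=1)
  4. empty(B) -> (A=0 B=0 C=1)
  5. pour(C -> A) -> (A=1 B=0 C=0)
  6. fill(C) -> (A=1 B=0 C=6)
Target reached → yes.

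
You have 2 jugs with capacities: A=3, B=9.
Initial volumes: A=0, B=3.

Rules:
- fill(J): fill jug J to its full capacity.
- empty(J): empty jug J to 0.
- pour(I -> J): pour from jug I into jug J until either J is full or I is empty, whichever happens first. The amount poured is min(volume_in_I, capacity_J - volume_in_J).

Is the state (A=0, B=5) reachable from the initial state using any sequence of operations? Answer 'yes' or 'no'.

Answer: no

Derivation:
BFS explored all 8 reachable states.
Reachable set includes: (0,0), (0,3), (0,6), (0,9), (3,0), (3,3), (3,6), (3,9)
Target (A=0, B=5) not in reachable set → no.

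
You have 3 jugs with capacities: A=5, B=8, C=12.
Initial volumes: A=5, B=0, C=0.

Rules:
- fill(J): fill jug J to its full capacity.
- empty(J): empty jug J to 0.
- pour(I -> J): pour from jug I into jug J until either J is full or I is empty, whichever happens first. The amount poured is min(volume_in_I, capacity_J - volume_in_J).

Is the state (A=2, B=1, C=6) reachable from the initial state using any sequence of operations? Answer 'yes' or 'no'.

Answer: no

Derivation:
BFS explored all 394 reachable states.
Reachable set includes: (0,0,0), (0,0,1), (0,0,2), (0,0,3), (0,0,4), (0,0,5), (0,0,6), (0,0,7), (0,0,8), (0,0,9), (0,0,10), (0,0,11) ...
Target (A=2, B=1, C=6) not in reachable set → no.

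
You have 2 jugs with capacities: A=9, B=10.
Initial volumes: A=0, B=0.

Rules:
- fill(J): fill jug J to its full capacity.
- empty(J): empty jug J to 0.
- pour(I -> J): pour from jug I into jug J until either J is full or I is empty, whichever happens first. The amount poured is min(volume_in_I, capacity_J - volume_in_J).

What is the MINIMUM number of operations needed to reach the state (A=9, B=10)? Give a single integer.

Answer: 2

Derivation:
BFS from (A=0, B=0). One shortest path:
  1. fill(A) -> (A=9 B=0)
  2. fill(B) -> (A=9 B=10)
Reached target in 2 moves.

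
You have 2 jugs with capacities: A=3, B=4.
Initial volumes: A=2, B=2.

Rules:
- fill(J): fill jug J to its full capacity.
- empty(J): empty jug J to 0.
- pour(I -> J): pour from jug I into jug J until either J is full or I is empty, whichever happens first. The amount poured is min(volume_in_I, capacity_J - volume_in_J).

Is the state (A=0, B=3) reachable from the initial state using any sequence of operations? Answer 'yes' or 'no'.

BFS from (A=2, B=2):
  1. fill(A) -> (A=3 B=2)
  2. empty(B) -> (A=3 B=0)
  3. pour(A -> B) -> (A=0 B=3)
Target reached → yes.

Answer: yes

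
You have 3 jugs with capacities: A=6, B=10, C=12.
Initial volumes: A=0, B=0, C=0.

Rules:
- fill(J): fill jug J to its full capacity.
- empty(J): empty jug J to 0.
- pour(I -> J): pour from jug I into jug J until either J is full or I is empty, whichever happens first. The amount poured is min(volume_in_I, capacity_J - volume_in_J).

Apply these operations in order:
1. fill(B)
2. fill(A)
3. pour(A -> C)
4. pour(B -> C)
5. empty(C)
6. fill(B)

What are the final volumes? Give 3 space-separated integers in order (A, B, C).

Answer: 0 10 0

Derivation:
Step 1: fill(B) -> (A=0 B=10 C=0)
Step 2: fill(A) -> (A=6 B=10 C=0)
Step 3: pour(A -> C) -> (A=0 B=10 C=6)
Step 4: pour(B -> C) -> (A=0 B=4 C=12)
Step 5: empty(C) -> (A=0 B=4 C=0)
Step 6: fill(B) -> (A=0 B=10 C=0)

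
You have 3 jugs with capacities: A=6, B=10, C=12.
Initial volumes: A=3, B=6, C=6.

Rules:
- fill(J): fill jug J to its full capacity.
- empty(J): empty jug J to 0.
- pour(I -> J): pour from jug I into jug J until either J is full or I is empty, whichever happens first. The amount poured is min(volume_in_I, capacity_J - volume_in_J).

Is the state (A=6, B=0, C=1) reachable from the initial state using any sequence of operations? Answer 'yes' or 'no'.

BFS from (A=3, B=6, C=6):
  1. fill(B) -> (A=3 B=10 C=6)
  2. pour(B -> A) -> (A=6 B=7 C=6)
  3. pour(B -> C) -> (A=6 B=1 C=12)
  4. empty(C) -> (A=6 B=1 C=0)
  5. pour(B -> C) -> (A=6 B=0 C=1)
Target reached → yes.

Answer: yes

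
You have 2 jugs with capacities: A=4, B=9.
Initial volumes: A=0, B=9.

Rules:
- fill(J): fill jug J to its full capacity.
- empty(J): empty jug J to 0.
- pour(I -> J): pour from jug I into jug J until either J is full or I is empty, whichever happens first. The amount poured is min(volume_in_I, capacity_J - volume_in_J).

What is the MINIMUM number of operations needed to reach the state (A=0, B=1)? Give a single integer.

Answer: 4

Derivation:
BFS from (A=0, B=9). One shortest path:
  1. pour(B -> A) -> (A=4 B=5)
  2. empty(A) -> (A=0 B=5)
  3. pour(B -> A) -> (A=4 B=1)
  4. empty(A) -> (A=0 B=1)
Reached target in 4 moves.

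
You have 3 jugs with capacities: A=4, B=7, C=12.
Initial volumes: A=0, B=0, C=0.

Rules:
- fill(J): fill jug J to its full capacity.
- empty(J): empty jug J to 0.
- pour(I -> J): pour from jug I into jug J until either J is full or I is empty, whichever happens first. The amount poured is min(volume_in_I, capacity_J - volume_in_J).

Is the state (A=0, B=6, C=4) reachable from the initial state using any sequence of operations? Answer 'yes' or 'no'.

Answer: yes

Derivation:
BFS from (A=0, B=0, C=0):
  1. fill(B) -> (A=0 B=7 C=0)
  2. pour(B -> A) -> (A=4 B=3 C=0)
  3. empty(A) -> (A=0 B=3 C=0)
  4. pour(B -> A) -> (A=3 B=0 C=0)
  5. fill(B) -> (A=3 B=7 C=0)
  6. pour(B -> A) -> (A=4 B=6 C=0)
  7. pour(A -> C) -> (A=0 B=6 C=4)
Target reached → yes.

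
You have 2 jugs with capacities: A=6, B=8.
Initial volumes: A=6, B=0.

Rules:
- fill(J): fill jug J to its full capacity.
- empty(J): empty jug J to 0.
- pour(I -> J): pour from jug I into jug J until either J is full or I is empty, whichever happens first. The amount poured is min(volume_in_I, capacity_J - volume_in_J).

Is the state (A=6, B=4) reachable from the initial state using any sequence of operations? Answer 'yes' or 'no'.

Answer: yes

Derivation:
BFS from (A=6, B=0):
  1. pour(A -> B) -> (A=0 B=6)
  2. fill(A) -> (A=6 B=6)
  3. pour(A -> B) -> (A=4 B=8)
  4. empty(B) -> (A=4 B=0)
  5. pour(A -> B) -> (A=0 B=4)
  6. fill(A) -> (A=6 B=4)
Target reached → yes.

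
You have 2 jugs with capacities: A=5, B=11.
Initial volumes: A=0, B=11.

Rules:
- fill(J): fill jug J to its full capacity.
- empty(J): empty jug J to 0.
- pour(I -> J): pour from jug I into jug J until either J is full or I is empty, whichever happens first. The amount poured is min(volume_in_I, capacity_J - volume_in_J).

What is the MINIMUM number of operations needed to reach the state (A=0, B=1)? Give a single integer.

Answer: 4

Derivation:
BFS from (A=0, B=11). One shortest path:
  1. pour(B -> A) -> (A=5 B=6)
  2. empty(A) -> (A=0 B=6)
  3. pour(B -> A) -> (A=5 B=1)
  4. empty(A) -> (A=0 B=1)
Reached target in 4 moves.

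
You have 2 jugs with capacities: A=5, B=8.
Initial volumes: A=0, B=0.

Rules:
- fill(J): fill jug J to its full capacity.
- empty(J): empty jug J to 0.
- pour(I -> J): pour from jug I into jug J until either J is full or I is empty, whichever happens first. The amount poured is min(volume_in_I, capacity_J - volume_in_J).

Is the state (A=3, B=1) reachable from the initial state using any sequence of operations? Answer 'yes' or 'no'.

Answer: no

Derivation:
BFS explored all 26 reachable states.
Reachable set includes: (0,0), (0,1), (0,2), (0,3), (0,4), (0,5), (0,6), (0,7), (0,8), (1,0), (1,8), (2,0) ...
Target (A=3, B=1) not in reachable set → no.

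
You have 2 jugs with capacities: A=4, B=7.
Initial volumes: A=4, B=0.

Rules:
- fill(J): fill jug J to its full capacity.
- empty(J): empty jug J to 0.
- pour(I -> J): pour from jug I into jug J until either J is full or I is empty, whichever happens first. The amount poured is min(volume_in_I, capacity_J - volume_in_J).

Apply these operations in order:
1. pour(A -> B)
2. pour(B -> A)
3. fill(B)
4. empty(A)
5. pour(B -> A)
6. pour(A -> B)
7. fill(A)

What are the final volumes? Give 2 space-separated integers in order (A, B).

Answer: 4 7

Derivation:
Step 1: pour(A -> B) -> (A=0 B=4)
Step 2: pour(B -> A) -> (A=4 B=0)
Step 3: fill(B) -> (A=4 B=7)
Step 4: empty(A) -> (A=0 B=7)
Step 5: pour(B -> A) -> (A=4 B=3)
Step 6: pour(A -> B) -> (A=0 B=7)
Step 7: fill(A) -> (A=4 B=7)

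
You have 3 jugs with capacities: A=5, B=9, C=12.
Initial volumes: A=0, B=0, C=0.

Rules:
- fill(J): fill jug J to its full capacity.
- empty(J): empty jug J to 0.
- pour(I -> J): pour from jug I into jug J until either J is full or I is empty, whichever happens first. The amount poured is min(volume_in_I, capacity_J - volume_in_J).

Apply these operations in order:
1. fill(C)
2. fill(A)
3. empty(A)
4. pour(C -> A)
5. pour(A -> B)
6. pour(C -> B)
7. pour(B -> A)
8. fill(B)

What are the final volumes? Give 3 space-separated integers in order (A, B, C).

Answer: 5 9 3

Derivation:
Step 1: fill(C) -> (A=0 B=0 C=12)
Step 2: fill(A) -> (A=5 B=0 C=12)
Step 3: empty(A) -> (A=0 B=0 C=12)
Step 4: pour(C -> A) -> (A=5 B=0 C=7)
Step 5: pour(A -> B) -> (A=0 B=5 C=7)
Step 6: pour(C -> B) -> (A=0 B=9 C=3)
Step 7: pour(B -> A) -> (A=5 B=4 C=3)
Step 8: fill(B) -> (A=5 B=9 C=3)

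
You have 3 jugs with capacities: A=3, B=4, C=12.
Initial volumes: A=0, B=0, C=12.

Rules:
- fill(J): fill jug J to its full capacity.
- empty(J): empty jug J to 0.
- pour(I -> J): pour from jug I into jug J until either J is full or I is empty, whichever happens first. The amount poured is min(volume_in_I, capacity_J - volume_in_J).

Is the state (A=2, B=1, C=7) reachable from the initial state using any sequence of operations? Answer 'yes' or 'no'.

Answer: no

Derivation:
BFS explored all 194 reachable states.
Reachable set includes: (0,0,0), (0,0,1), (0,0,2), (0,0,3), (0,0,4), (0,0,5), (0,0,6), (0,0,7), (0,0,8), (0,0,9), (0,0,10), (0,0,11) ...
Target (A=2, B=1, C=7) not in reachable set → no.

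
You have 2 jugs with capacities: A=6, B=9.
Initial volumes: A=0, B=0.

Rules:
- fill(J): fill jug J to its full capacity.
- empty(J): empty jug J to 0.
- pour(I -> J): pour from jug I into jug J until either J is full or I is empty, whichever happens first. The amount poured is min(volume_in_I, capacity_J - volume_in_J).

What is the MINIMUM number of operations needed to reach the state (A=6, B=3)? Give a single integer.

BFS from (A=0, B=0). One shortest path:
  1. fill(B) -> (A=0 B=9)
  2. pour(B -> A) -> (A=6 B=3)
Reached target in 2 moves.

Answer: 2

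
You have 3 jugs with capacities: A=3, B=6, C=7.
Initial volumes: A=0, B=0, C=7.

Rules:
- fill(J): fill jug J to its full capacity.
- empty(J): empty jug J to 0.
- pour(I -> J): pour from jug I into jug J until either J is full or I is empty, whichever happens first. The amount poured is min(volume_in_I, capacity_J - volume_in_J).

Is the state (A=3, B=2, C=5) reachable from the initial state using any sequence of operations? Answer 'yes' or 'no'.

BFS from (A=0, B=0, C=7):
  1. pour(C -> A) -> (A=3 B=0 C=4)
  2. pour(C -> B) -> (A=3 B=4 C=0)
  3. pour(A -> C) -> (A=0 B=4 C=3)
  4. fill(A) -> (A=3 B=4 C=3)
  5. pour(A -> B) -> (A=1 B=6 C=3)
  6. pour(B -> C) -> (A=1 B=2 C=7)
  7. pour(C -> A) -> (A=3 B=2 C=5)
Target reached → yes.

Answer: yes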